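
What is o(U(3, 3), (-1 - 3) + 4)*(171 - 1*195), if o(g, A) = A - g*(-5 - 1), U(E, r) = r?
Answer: -432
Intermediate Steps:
o(g, A) = A + 6*g (o(g, A) = A - g*(-6) = A - (-6)*g = A + 6*g)
o(U(3, 3), (-1 - 3) + 4)*(171 - 1*195) = (((-1 - 3) + 4) + 6*3)*(171 - 1*195) = ((-4 + 4) + 18)*(171 - 195) = (0 + 18)*(-24) = 18*(-24) = -432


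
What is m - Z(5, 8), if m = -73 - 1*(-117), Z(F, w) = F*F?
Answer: 19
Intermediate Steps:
Z(F, w) = F²
m = 44 (m = -73 + 117 = 44)
m - Z(5, 8) = 44 - 1*5² = 44 - 1*25 = 44 - 25 = 19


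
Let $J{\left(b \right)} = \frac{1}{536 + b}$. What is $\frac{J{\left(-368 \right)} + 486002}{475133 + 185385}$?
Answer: $\frac{81648337}{110967024} \approx 0.73579$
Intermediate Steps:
$\frac{J{\left(-368 \right)} + 486002}{475133 + 185385} = \frac{\frac{1}{536 - 368} + 486002}{475133 + 185385} = \frac{\frac{1}{168} + 486002}{660518} = \left(\frac{1}{168} + 486002\right) \frac{1}{660518} = \frac{81648337}{168} \cdot \frac{1}{660518} = \frac{81648337}{110967024}$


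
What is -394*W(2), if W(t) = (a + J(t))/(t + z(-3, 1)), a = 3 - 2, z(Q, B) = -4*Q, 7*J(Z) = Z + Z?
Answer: -2167/49 ≈ -44.224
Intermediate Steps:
J(Z) = 2*Z/7 (J(Z) = (Z + Z)/7 = (2*Z)/7 = 2*Z/7)
a = 1
W(t) = (1 + 2*t/7)/(12 + t) (W(t) = (1 + 2*t/7)/(t - 4*(-3)) = (1 + 2*t/7)/(t + 12) = (1 + 2*t/7)/(12 + t))
-394*W(2) = -394*(7 + 2*2)/(7*(12 + 2)) = -394*(7 + 4)/(7*14) = -394*11/(7*14) = -394*11/98 = -2167/49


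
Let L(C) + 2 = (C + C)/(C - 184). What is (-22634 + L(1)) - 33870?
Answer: -10340600/183 ≈ -56506.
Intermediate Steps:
L(C) = -2 + 2*C/(-184 + C) (L(C) = -2 + (C + C)/(C - 184) = -2 + (2*C)/(-184 + C) = -2 + 2*C/(-184 + C))
(-22634 + L(1)) - 33870 = (-22634 + 368/(-184 + 1)) - 33870 = (-22634 + 368/(-183)) - 33870 = (-22634 + 368*(-1/183)) - 33870 = (-22634 - 368/183) - 33870 = -4142390/183 - 33870 = -10340600/183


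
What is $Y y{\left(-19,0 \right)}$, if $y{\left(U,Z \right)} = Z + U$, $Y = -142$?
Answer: $2698$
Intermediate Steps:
$y{\left(U,Z \right)} = U + Z$
$Y y{\left(-19,0 \right)} = - 142 \left(-19 + 0\right) = \left(-142\right) \left(-19\right) = 2698$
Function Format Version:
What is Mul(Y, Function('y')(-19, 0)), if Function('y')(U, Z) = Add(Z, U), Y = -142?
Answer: 2698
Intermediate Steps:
Function('y')(U, Z) = Add(U, Z)
Mul(Y, Function('y')(-19, 0)) = Mul(-142, Add(-19, 0)) = Mul(-142, -19) = 2698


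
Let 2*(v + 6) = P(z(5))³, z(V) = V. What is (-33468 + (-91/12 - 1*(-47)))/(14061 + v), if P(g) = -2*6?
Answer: -401143/158292 ≈ -2.5342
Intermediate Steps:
P(g) = -12
v = -870 (v = -6 + (½)*(-12)³ = -6 + (½)*(-1728) = -6 - 864 = -870)
(-33468 + (-91/12 - 1*(-47)))/(14061 + v) = (-33468 + (-91/12 - 1*(-47)))/(14061 - 870) = (-33468 + (-91*1/12 + 47))/13191 = (-33468 + (-91/12 + 47))*(1/13191) = (-33468 + 473/12)*(1/13191) = -401143/12*1/13191 = -401143/158292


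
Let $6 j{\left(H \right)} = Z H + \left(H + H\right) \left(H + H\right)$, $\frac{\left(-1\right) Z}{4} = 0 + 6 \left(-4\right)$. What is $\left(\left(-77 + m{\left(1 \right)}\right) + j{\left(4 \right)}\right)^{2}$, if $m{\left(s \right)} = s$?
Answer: $\frac{16}{9} \approx 1.7778$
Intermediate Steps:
$Z = 96$ ($Z = - 4 \left(0 + 6 \left(-4\right)\right) = - 4 \left(0 - 24\right) = \left(-4\right) \left(-24\right) = 96$)
$j{\left(H \right)} = 16 H + \frac{2 H^{2}}{3}$ ($j{\left(H \right)} = \frac{96 H + \left(H + H\right) \left(H + H\right)}{6} = \frac{96 H + 2 H 2 H}{6} = \frac{96 H + 4 H^{2}}{6} = \frac{4 H^{2} + 96 H}{6} = 16 H + \frac{2 H^{2}}{3}$)
$\left(\left(-77 + m{\left(1 \right)}\right) + j{\left(4 \right)}\right)^{2} = \left(\left(-77 + 1\right) + \frac{2}{3} \cdot 4 \left(24 + 4\right)\right)^{2} = \left(-76 + \frac{2}{3} \cdot 4 \cdot 28\right)^{2} = \left(-76 + \frac{224}{3}\right)^{2} = \left(- \frac{4}{3}\right)^{2} = \frac{16}{9}$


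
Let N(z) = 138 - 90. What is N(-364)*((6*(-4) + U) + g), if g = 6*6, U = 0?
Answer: 576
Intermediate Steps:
N(z) = 48
g = 36
N(-364)*((6*(-4) + U) + g) = 48*((6*(-4) + 0) + 36) = 48*((-24 + 0) + 36) = 48*(-24 + 36) = 48*12 = 576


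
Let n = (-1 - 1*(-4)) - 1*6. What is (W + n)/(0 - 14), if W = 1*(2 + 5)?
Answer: -2/7 ≈ -0.28571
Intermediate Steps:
W = 7 (W = 1*7 = 7)
n = -3 (n = (-1 + 4) - 6 = 3 - 6 = -3)
(W + n)/(0 - 14) = (7 - 3)/(0 - 14) = 4/(-14) = -1/14*4 = -2/7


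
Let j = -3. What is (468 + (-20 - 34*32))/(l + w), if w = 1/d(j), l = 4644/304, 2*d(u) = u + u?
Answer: -145920/3407 ≈ -42.829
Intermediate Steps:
d(u) = u (d(u) = (u + u)/2 = (2*u)/2 = u)
l = 1161/76 (l = 4644*(1/304) = 1161/76 ≈ 15.276)
w = -1/3 (w = 1/(-3) = -1/3 ≈ -0.33333)
(468 + (-20 - 34*32))/(l + w) = (468 + (-20 - 34*32))/(1161/76 - 1/3) = (468 + (-20 - 1088))/(3407/228) = (468 - 1108)*(228/3407) = -640*228/3407 = -145920/3407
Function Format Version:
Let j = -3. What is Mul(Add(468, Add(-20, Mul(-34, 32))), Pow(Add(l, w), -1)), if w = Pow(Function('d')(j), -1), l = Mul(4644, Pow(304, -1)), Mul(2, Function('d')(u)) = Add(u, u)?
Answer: Rational(-145920, 3407) ≈ -42.829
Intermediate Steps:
Function('d')(u) = u (Function('d')(u) = Mul(Rational(1, 2), Add(u, u)) = Mul(Rational(1, 2), Mul(2, u)) = u)
l = Rational(1161, 76) (l = Mul(4644, Rational(1, 304)) = Rational(1161, 76) ≈ 15.276)
w = Rational(-1, 3) (w = Pow(-3, -1) = Rational(-1, 3) ≈ -0.33333)
Mul(Add(468, Add(-20, Mul(-34, 32))), Pow(Add(l, w), -1)) = Mul(Add(468, Add(-20, Mul(-34, 32))), Pow(Add(Rational(1161, 76), Rational(-1, 3)), -1)) = Mul(Add(468, Add(-20, -1088)), Pow(Rational(3407, 228), -1)) = Mul(Add(468, -1108), Rational(228, 3407)) = Mul(-640, Rational(228, 3407)) = Rational(-145920, 3407)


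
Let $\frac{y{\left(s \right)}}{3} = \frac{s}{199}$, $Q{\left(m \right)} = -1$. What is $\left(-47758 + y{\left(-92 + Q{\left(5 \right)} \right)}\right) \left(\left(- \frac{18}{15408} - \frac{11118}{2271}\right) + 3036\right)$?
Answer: $- \frac{18667335062780899}{128950408} \approx -1.4476 \cdot 10^{8}$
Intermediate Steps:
$y{\left(s \right)} = \frac{3 s}{199}$ ($y{\left(s \right)} = 3 \frac{s}{199} = \frac{3 s}{199}$)
$\left(-47758 + y{\left(-92 + Q{\left(5 \right)} \right)}\right) \left(\left(- \frac{18}{15408} - \frac{11118}{2271}\right) + 3036\right) = \left(-47758 + \frac{3 \left(-92 - 1\right)}{199}\right) \left(\left(- \frac{18}{15408} - \frac{11118}{2271}\right) + 3036\right) = \left(-47758 + \frac{3}{199} \left(-93\right)\right) \left(\left(\left(-18\right) \frac{1}{15408} - \frac{3706}{757}\right) + 3036\right) = \left(-47758 - \frac{279}{199}\right) \left(\left(- \frac{1}{856} - \frac{3706}{757}\right) + 3036\right) = - \frac{9504121 \left(- \frac{3173093}{647992} + 3036\right)}{199} = \left(- \frac{9504121}{199}\right) \frac{1964130619}{647992} = - \frac{18667335062780899}{128950408}$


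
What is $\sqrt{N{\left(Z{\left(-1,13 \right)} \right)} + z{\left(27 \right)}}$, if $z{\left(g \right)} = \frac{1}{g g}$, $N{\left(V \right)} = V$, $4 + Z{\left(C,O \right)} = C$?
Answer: $\frac{2 i \sqrt{911}}{27} \approx 2.2358 i$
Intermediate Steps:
$Z{\left(C,O \right)} = -4 + C$
$z{\left(g \right)} = \frac{1}{g^{2}}$
$\sqrt{N{\left(Z{\left(-1,13 \right)} \right)} + z{\left(27 \right)}} = \sqrt{\left(-4 - 1\right) + \frac{1}{729}} = \sqrt{-5 + \frac{1}{729}} = \sqrt{- \frac{3644}{729}} = \frac{2 i \sqrt{911}}{27}$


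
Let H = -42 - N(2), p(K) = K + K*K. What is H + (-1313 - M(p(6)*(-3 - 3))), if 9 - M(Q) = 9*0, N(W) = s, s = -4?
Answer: -1360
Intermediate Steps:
p(K) = K + K**2
N(W) = -4
M(Q) = 9 (M(Q) = 9 - 9*0 = 9 - 1*0 = 9 + 0 = 9)
H = -38 (H = -42 - 1*(-4) = -42 + 4 = -38)
H + (-1313 - M(p(6)*(-3 - 3))) = -38 + (-1313 - 1*9) = -38 + (-1313 - 9) = -38 - 1322 = -1360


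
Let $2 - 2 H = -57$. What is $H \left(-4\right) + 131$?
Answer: $13$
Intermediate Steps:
$H = \frac{59}{2}$ ($H = 1 - - \frac{57}{2} = 1 + \frac{57}{2} = \frac{59}{2} \approx 29.5$)
$H \left(-4\right) + 131 = \frac{59}{2} \left(-4\right) + 131 = -118 + 131 = 13$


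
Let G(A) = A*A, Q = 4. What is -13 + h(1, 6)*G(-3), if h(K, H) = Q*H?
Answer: 203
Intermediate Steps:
h(K, H) = 4*H
G(A) = A**2
-13 + h(1, 6)*G(-3) = -13 + (4*6)*(-3)**2 = -13 + 24*9 = -13 + 216 = 203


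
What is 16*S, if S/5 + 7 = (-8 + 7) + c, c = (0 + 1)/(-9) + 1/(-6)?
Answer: -5960/9 ≈ -662.22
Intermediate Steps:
c = -5/18 (c = 1*(-⅑) + 1*(-⅙) = -⅑ - ⅙ = -5/18 ≈ -0.27778)
S = -745/18 (S = -35 + 5*((-8 + 7) - 5/18) = -35 + 5*(-1 - 5/18) = -35 + 5*(-23/18) = -35 - 115/18 = -745/18 ≈ -41.389)
16*S = 16*(-745/18) = -5960/9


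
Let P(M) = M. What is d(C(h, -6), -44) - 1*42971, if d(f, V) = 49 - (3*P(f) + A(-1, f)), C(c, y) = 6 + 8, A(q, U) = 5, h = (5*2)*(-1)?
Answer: -42969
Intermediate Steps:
h = -10 (h = 10*(-1) = -10)
C(c, y) = 14
d(f, V) = 44 - 3*f (d(f, V) = 49 - (3*f + 5) = 49 - (5 + 3*f) = 49 + (-5 - 3*f) = 44 - 3*f)
d(C(h, -6), -44) - 1*42971 = (44 - 3*14) - 1*42971 = (44 - 42) - 42971 = 2 - 42971 = -42969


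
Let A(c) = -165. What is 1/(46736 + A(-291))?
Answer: 1/46571 ≈ 2.1473e-5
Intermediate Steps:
1/(46736 + A(-291)) = 1/(46736 - 165) = 1/46571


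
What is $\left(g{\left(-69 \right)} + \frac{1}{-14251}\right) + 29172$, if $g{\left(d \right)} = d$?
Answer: $\frac{414746852}{14251} \approx 29103.0$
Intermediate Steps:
$\left(g{\left(-69 \right)} + \frac{1}{-14251}\right) + 29172 = \left(-69 + \frac{1}{-14251}\right) + 29172 = \left(-69 - \frac{1}{14251}\right) + 29172 = - \frac{983320}{14251} + 29172 = \frac{414746852}{14251}$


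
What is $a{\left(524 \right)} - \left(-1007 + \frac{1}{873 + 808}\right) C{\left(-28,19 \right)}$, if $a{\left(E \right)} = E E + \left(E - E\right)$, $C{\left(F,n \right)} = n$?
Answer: $\frac{493724810}{1681} \approx 2.9371 \cdot 10^{5}$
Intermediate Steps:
$a{\left(E \right)} = E^{2}$ ($a{\left(E \right)} = E^{2} + 0 = E^{2}$)
$a{\left(524 \right)} - \left(-1007 + \frac{1}{873 + 808}\right) C{\left(-28,19 \right)} = 524^{2} - \left(-1007 + \frac{1}{873 + 808}\right) 19 = 274576 - \left(-1007 + \frac{1}{1681}\right) 19 = 274576 - \left(- \frac{1692766}{1681}\right) 19 = 274576 - - \frac{32162554}{1681} = 274576 + \frac{32162554}{1681} = \frac{493724810}{1681}$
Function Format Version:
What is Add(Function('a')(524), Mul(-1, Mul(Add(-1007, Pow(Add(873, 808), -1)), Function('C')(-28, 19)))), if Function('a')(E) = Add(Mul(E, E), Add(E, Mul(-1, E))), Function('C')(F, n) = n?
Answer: Rational(493724810, 1681) ≈ 2.9371e+5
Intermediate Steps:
Function('a')(E) = Pow(E, 2) (Function('a')(E) = Add(Pow(E, 2), 0) = Pow(E, 2))
Add(Function('a')(524), Mul(-1, Mul(Add(-1007, Pow(Add(873, 808), -1)), Function('C')(-28, 19)))) = Add(Pow(524, 2), Mul(-1, Mul(Add(-1007, Pow(Add(873, 808), -1)), 19))) = Add(274576, Mul(-1, Mul(Add(-1007, Pow(1681, -1)), 19))) = Add(274576, Mul(-1, Mul(Add(-1007, Rational(1, 1681)), 19))) = Add(274576, Mul(-1, Mul(Rational(-1692766, 1681), 19))) = Add(274576, Mul(-1, Rational(-32162554, 1681))) = Add(274576, Rational(32162554, 1681)) = Rational(493724810, 1681)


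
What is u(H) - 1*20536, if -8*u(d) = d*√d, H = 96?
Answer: -20536 - 48*√6 ≈ -20654.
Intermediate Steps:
u(d) = -d^(3/2)/8 (u(d) = -d*√d/8 = -d^(3/2)/8)
u(H) - 1*20536 = -48*√6 - 1*20536 = -48*√6 - 20536 = -20536 - 48*√6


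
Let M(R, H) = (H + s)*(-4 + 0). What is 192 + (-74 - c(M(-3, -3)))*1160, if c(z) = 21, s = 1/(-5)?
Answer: -110008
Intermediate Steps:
s = -1/5 ≈ -0.20000
M(R, H) = 4/5 - 4*H (M(R, H) = (H - 1/5)*(-4 + 0) = (-1/5 + H)*(-4) = 4/5 - 4*H)
192 + (-74 - c(M(-3, -3)))*1160 = 192 + (-74 - 1*21)*1160 = 192 + (-74 - 21)*1160 = 192 - 95*1160 = 192 - 110200 = -110008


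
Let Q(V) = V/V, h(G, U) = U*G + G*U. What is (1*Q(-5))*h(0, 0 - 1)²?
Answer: 0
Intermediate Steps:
h(G, U) = 2*G*U (h(G, U) = G*U + G*U = 2*G*U)
Q(V) = 1
(1*Q(-5))*h(0, 0 - 1)² = (1*1)*(2*0*(0 - 1))² = 1*(2*0*(-1))² = 1*0² = 1*0 = 0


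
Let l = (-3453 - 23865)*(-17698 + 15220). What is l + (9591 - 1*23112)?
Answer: 67680483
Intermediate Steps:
l = 67694004 (l = -27318*(-2478) = 67694004)
l + (9591 - 1*23112) = 67694004 + (9591 - 1*23112) = 67694004 + (9591 - 23112) = 67694004 - 13521 = 67680483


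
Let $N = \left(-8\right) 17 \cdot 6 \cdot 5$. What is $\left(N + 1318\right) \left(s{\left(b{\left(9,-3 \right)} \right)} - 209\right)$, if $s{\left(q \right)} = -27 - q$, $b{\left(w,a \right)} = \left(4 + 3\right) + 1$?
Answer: $673928$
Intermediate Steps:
$b{\left(w,a \right)} = 8$ ($b{\left(w,a \right)} = 7 + 1 = 8$)
$N = -4080$ ($N = \left(-136\right) 30 = -4080$)
$\left(N + 1318\right) \left(s{\left(b{\left(9,-3 \right)} \right)} - 209\right) = \left(-4080 + 1318\right) \left(\left(-27 - 8\right) - 209\right) = - 2762 \left(\left(-27 - 8\right) - 209\right) = - 2762 \left(-35 - 209\right) = \left(-2762\right) \left(-244\right) = 673928$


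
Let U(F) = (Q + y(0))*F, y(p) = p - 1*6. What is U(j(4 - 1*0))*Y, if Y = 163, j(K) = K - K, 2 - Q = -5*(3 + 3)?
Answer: 0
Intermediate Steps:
Q = 32 (Q = 2 - (-5)*(3 + 3) = 2 - (-5)*6 = 2 - 1*(-30) = 2 + 30 = 32)
j(K) = 0
y(p) = -6 + p (y(p) = p - 6 = -6 + p)
U(F) = 26*F (U(F) = (32 + (-6 + 0))*F = (32 - 6)*F = 26*F)
U(j(4 - 1*0))*Y = (26*0)*163 = 0*163 = 0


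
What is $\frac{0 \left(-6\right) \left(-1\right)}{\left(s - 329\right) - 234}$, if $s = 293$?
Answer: $0$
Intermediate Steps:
$\frac{0 \left(-6\right) \left(-1\right)}{\left(s - 329\right) - 234} = \frac{0 \left(-6\right) \left(-1\right)}{\left(293 - 329\right) - 234} = \frac{0 \left(-1\right)}{-36 - 234} = \frac{0}{-270} = 0 \left(- \frac{1}{270}\right) = 0$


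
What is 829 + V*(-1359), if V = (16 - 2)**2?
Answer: -265535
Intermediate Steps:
V = 196 (V = 14**2 = 196)
829 + V*(-1359) = 829 + 196*(-1359) = 829 - 266364 = -265535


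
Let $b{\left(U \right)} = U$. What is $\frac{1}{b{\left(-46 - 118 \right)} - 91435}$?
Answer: $- \frac{1}{91599} \approx -1.0917 \cdot 10^{-5}$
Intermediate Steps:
$\frac{1}{b{\left(-46 - 118 \right)} - 91435} = \frac{1}{\left(-46 - 118\right) - 91435} = \frac{1}{-164 - 91435} = \frac{1}{-91599} = - \frac{1}{91599}$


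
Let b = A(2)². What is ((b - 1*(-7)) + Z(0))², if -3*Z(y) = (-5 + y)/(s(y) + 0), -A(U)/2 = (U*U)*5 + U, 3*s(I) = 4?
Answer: 60481729/16 ≈ 3.7801e+6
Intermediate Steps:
s(I) = 4/3 (s(I) = (⅓)*4 = 4/3)
A(U) = -10*U² - 2*U (A(U) = -2*((U*U)*5 + U) = -2*(U²*5 + U) = -2*(5*U² + U) = -2*(U + 5*U²) = -10*U² - 2*U)
b = 1936 (b = (-2*2*(1 + 5*2))² = (-2*2*(1 + 10))² = (-2*2*11)² = (-44)² = 1936)
Z(y) = 5/4 - y/4 (Z(y) = -(-5 + y)/(3*(4/3 + 0)) = -(-5 + y)/(3*4/3) = -(-5 + y)*3/(3*4) = -(-15/4 + 3*y/4)/3 = 5/4 - y/4)
((b - 1*(-7)) + Z(0))² = ((1936 - 1*(-7)) + (5/4 - ¼*0))² = ((1936 + 7) + (5/4 + 0))² = (1943 + 5/4)² = (7777/4)² = 60481729/16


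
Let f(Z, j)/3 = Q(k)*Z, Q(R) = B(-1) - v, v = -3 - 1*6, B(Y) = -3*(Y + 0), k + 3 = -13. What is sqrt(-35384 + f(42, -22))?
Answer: 4*I*sqrt(2117) ≈ 184.04*I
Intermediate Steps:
k = -16 (k = -3 - 13 = -16)
B(Y) = -3*Y
v = -9 (v = -3 - 6 = -9)
Q(R) = 12 (Q(R) = -3*(-1) - 1*(-9) = 3 + 9 = 12)
f(Z, j) = 36*Z (f(Z, j) = 3*(12*Z) = 36*Z)
sqrt(-35384 + f(42, -22)) = sqrt(-35384 + 36*42) = sqrt(-35384 + 1512) = sqrt(-33872) = 4*I*sqrt(2117)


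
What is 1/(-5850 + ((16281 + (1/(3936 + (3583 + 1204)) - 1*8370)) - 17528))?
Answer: -8723/134918640 ≈ -6.4654e-5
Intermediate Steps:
1/(-5850 + ((16281 + (1/(3936 + (3583 + 1204)) - 1*8370)) - 17528)) = 1/(-5850 + ((16281 + (1/(3936 + 4787) - 8370)) - 17528)) = 1/(-5850 + ((16281 + (1/8723 - 8370)) - 17528)) = 1/(-5850 + ((16281 - 73011509/8723) - 17528)) = 1/(-5850 + (69007654/8723 - 17528)) = 1/(-5850 - 83889090/8723) = 1/(-134918640/8723) = -8723/134918640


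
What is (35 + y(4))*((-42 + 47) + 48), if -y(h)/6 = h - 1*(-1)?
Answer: 265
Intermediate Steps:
y(h) = -6 - 6*h (y(h) = -6*(h - 1*(-1)) = -6*(h + 1) = -6*(1 + h) = -6 - 6*h)
(35 + y(4))*((-42 + 47) + 48) = (35 + (-6 - 6*4))*((-42 + 47) + 48) = (35 + (-6 - 24))*(5 + 48) = (35 - 30)*53 = 5*53 = 265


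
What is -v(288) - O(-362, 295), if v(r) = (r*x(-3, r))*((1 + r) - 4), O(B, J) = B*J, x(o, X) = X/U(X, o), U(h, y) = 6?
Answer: -3833050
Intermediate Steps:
x(o, X) = X/6
v(r) = r**2*(-3 + r)/6 (v(r) = (r*(r/6))*((1 + r) - 4) = (r**2/6)*(-3 + r) = r**2*(-3 + r)/6)
-v(288) - O(-362, 295) = -288**2*(-3 + 288)/6 - (-362)*295 = -82944*285/6 - 1*(-106790) = -1*3939840 + 106790 = -3939840 + 106790 = -3833050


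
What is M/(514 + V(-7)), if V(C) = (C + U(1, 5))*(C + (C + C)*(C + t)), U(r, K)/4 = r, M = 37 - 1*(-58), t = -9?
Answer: -95/137 ≈ -0.69343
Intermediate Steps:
M = 95 (M = 37 + 58 = 95)
U(r, K) = 4*r
V(C) = (4 + C)*(C + 2*C*(-9 + C)) (V(C) = (C + 4*1)*(C + (C + C)*(C - 9)) = (C + 4)*(C + (2*C)*(-9 + C)) = (4 + C)*(C + 2*C*(-9 + C)))
M/(514 + V(-7)) = 95/(514 - 7*(-68 - 9*(-7) + 2*(-7)**2)) = 95/(514 - 7*(-68 + 63 + 2*49)) = 95/(514 - 7*(-68 + 63 + 98)) = 95/(514 - 7*93) = 95/(514 - 651) = 95/(-137) = 95*(-1/137) = -95/137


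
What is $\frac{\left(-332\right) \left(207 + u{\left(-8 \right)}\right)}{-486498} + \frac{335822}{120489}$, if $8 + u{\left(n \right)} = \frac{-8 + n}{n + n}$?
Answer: $\frac{28562866826}{9769609587} \approx 2.9236$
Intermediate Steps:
$u{\left(n \right)} = -8 + \frac{-8 + n}{2 n}$ ($u{\left(n \right)} = -8 + \frac{-8 + n}{n + n} = -8 + \frac{-8 + n}{2 n}$)
$\frac{\left(-332\right) \left(207 + u{\left(-8 \right)}\right)}{-486498} + \frac{335822}{120489} = \frac{\left(-332\right) \left(207 - \left(\frac{15}{2} + \frac{4}{-8}\right)\right)}{-486498} + \frac{335822}{120489} = - 332 \left(207 - 7\right) \left(- \frac{1}{486498}\right) + 335822 \cdot \frac{1}{120489} = - 332 \left(207 + \left(- \frac{15}{2} + \frac{1}{2}\right)\right) \left(- \frac{1}{486498}\right) + \frac{335822}{120489} = - 332 \left(207 - 7\right) \left(- \frac{1}{486498}\right) + \frac{335822}{120489} = \left(-332\right) 200 \left(- \frac{1}{486498}\right) + \frac{335822}{120489} = \left(-66400\right) \left(- \frac{1}{486498}\right) + \frac{335822}{120489} = \frac{33200}{243249} + \frac{335822}{120489} = \frac{28562866826}{9769609587}$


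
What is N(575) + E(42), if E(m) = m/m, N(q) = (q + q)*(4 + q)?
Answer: 665851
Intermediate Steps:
N(q) = 2*q*(4 + q) (N(q) = (2*q)*(4 + q) = 2*q*(4 + q))
E(m) = 1
N(575) + E(42) = 2*575*(4 + 575) + 1 = 2*575*579 + 1 = 665850 + 1 = 665851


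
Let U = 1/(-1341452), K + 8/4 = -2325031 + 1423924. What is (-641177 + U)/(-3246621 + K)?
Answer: 172021633801/1112796140792 ≈ 0.15459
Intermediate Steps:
K = -901109 (K = -2 + (-2325031 + 1423924) = -2 - 901107 = -901109)
U = -1/1341452 ≈ -7.4546e-7
(-641177 + U)/(-3246621 + K) = (-641177 - 1/1341452)/(-3246621 - 901109) = -860108169005/1341452/(-4147730) = -860108169005/1341452*(-1/4147730) = 172021633801/1112796140792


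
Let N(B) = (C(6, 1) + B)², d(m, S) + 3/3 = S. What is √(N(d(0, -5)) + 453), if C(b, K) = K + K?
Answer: √469 ≈ 21.656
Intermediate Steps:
d(m, S) = -1 + S
C(b, K) = 2*K
N(B) = (2 + B)² (N(B) = (2*1 + B)² = (2 + B)²)
√(N(d(0, -5)) + 453) = √((2 + (-1 - 5))² + 453) = √((2 - 6)² + 453) = √((-4)² + 453) = √(16 + 453) = √469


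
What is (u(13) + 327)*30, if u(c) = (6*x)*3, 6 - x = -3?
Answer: 14670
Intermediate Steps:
x = 9 (x = 6 - 1*(-3) = 6 + 3 = 9)
u(c) = 162 (u(c) = (6*9)*3 = 54*3 = 162)
(u(13) + 327)*30 = (162 + 327)*30 = 489*30 = 14670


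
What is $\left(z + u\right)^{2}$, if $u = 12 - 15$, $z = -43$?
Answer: $2116$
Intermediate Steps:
$u = -3$ ($u = 12 - 15 = -3$)
$\left(z + u\right)^{2} = \left(-43 - 3\right)^{2} = \left(-46\right)^{2} = 2116$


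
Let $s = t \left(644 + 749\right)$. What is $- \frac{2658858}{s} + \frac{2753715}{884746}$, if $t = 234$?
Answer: $- \frac{242467921873}{48065595942} \approx -5.0445$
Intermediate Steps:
$s = 325962$ ($s = 234 \left(644 + 749\right) = 234 \cdot 1393 = 325962$)
$- \frac{2658858}{s} + \frac{2753715}{884746} = - \frac{2658858}{325962} + \frac{2753715}{884746} = \left(-2658858\right) \frac{1}{325962} + 2753715 \cdot \frac{1}{884746} = - \frac{443143}{54327} + \frac{2753715}{884746} = - \frac{242467921873}{48065595942}$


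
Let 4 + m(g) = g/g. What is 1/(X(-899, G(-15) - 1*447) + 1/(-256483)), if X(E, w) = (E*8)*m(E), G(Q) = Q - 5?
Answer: 256483/5533877207 ≈ 4.6348e-5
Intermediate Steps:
m(g) = -3 (m(g) = -4 + g/g = -4 + 1 = -3)
G(Q) = -5 + Q
X(E, w) = -24*E (X(E, w) = (E*8)*(-3) = (8*E)*(-3) = -24*E)
1/(X(-899, G(-15) - 1*447) + 1/(-256483)) = 1/(-24*(-899) + 1/(-256483)) = 1/(21576 - 1/256483) = 1/(5533877207/256483) = 256483/5533877207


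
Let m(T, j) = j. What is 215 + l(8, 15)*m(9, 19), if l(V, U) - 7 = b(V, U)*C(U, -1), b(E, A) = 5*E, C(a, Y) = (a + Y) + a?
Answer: 22388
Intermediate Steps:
C(a, Y) = Y + 2*a (C(a, Y) = (Y + a) + a = Y + 2*a)
l(V, U) = 7 + 5*V*(-1 + 2*U) (l(V, U) = 7 + (5*V)*(-1 + 2*U) = 7 + 5*V*(-1 + 2*U))
215 + l(8, 15)*m(9, 19) = 215 + (7 + 5*8*(-1 + 2*15))*19 = 215 + (7 + 5*8*(-1 + 30))*19 = 215 + (7 + 5*8*29)*19 = 215 + (7 + 1160)*19 = 215 + 1167*19 = 215 + 22173 = 22388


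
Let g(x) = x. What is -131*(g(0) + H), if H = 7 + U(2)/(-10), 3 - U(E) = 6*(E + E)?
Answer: -11921/10 ≈ -1192.1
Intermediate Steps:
U(E) = 3 - 12*E (U(E) = 3 - 6*(E + E) = 3 - 6*2*E = 3 - 12*E)
H = 91/10 (H = 7 + (3 - 12*2)/(-10) = 7 - (3 - 24)/10 = 7 - ⅒*(-21) = 7 + 21/10 = 91/10 ≈ 9.1000)
-131*(g(0) + H) = -131*(0 + 91/10) = -131*91/10 = -11921/10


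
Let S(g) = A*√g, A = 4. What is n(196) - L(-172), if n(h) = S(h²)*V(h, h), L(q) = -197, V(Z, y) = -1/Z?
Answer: 193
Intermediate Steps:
S(g) = 4*√g
n(h) = -4*√(h²)/h (n(h) = (4*√(h²))*(-1/h) = -4*√(h²)/h)
n(196) - L(-172) = -4*√(196²)/196 - 1*(-197) = -4*1/196*√38416 + 197 = -4*1/196*196 + 197 = -4 + 197 = 193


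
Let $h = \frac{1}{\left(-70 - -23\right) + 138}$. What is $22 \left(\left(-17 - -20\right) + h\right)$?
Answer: $\frac{6028}{91} \approx 66.242$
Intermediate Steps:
$h = \frac{1}{91}$ ($h = \frac{1}{\left(-70 + 23\right) + 138} = \frac{1}{-47 + 138} = \frac{1}{91} \approx 0.010989$)
$22 \left(\left(-17 - -20\right) + h\right) = 22 \left(\left(-17 - -20\right) + \frac{1}{91}\right) = 22 \left(\left(-17 + 20\right) + \frac{1}{91}\right) = 22 \left(3 + \frac{1}{91}\right) = 22 \cdot \frac{274}{91} = \frac{6028}{91}$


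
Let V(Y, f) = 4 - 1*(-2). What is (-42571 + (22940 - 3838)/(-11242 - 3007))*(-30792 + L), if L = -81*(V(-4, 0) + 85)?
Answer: 23150182642803/14249 ≈ 1.6247e+9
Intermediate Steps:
V(Y, f) = 6 (V(Y, f) = 4 + 2 = 6)
L = -7371 (L = -81*(6 + 85) = -81*91 = -7371)
(-42571 + (22940 - 3838)/(-11242 - 3007))*(-30792 + L) = (-42571 + (22940 - 3838)/(-11242 - 3007))*(-30792 - 7371) = (-42571 + 19102/(-14249))*(-38163) = (-42571 + 19102*(-1/14249))*(-38163) = (-42571 - 19102/14249)*(-38163) = -606613281/14249*(-38163) = 23150182642803/14249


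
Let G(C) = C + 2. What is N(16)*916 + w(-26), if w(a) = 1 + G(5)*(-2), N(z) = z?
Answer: 14643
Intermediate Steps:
G(C) = 2 + C
w(a) = -13 (w(a) = 1 + (2 + 5)*(-2) = 1 + 7*(-2) = 1 - 14 = -13)
N(16)*916 + w(-26) = 16*916 - 13 = 14656 - 13 = 14643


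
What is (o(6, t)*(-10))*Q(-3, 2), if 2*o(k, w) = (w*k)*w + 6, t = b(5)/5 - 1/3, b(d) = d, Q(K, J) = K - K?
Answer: 0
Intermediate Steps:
Q(K, J) = 0
t = ⅔ (t = 5/5 - 1/3 = 5*(⅕) - 1*⅓ = 1 - ⅓ = ⅔ ≈ 0.66667)
o(k, w) = 3 + k*w²/2 (o(k, w) = ((w*k)*w + 6)/2 = ((k*w)*w + 6)/2 = (k*w² + 6)/2 = (6 + k*w²)/2 = 3 + k*w²/2)
(o(6, t)*(-10))*Q(-3, 2) = ((3 + (½)*6*(⅔)²)*(-10))*0 = ((3 + (½)*6*(4/9))*(-10))*0 = ((3 + 4/3)*(-10))*0 = ((13/3)*(-10))*0 = -130/3*0 = 0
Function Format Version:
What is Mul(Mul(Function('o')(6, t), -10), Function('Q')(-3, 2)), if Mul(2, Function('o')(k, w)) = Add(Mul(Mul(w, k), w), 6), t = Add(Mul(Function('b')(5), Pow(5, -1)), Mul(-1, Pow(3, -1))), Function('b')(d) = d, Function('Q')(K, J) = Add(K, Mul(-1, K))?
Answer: 0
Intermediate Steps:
Function('Q')(K, J) = 0
t = Rational(2, 3) (t = Add(Mul(5, Pow(5, -1)), Mul(-1, Pow(3, -1))) = Add(Mul(5, Rational(1, 5)), Mul(-1, Rational(1, 3))) = Add(1, Rational(-1, 3)) = Rational(2, 3) ≈ 0.66667)
Function('o')(k, w) = Add(3, Mul(Rational(1, 2), k, Pow(w, 2))) (Function('o')(k, w) = Mul(Rational(1, 2), Add(Mul(Mul(w, k), w), 6)) = Mul(Rational(1, 2), Add(Mul(Mul(k, w), w), 6)) = Mul(Rational(1, 2), Add(Mul(k, Pow(w, 2)), 6)) = Mul(Rational(1, 2), Add(6, Mul(k, Pow(w, 2)))) = Add(3, Mul(Rational(1, 2), k, Pow(w, 2))))
Mul(Mul(Function('o')(6, t), -10), Function('Q')(-3, 2)) = Mul(Mul(Add(3, Mul(Rational(1, 2), 6, Pow(Rational(2, 3), 2))), -10), 0) = Mul(Mul(Add(3, Mul(Rational(1, 2), 6, Rational(4, 9))), -10), 0) = Mul(Mul(Add(3, Rational(4, 3)), -10), 0) = Mul(Mul(Rational(13, 3), -10), 0) = Mul(Rational(-130, 3), 0) = 0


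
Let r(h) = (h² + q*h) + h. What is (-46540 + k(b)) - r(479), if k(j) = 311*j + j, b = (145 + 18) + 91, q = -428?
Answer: 7800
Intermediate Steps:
r(h) = h² - 427*h (r(h) = (h² - 428*h) + h = h² - 427*h)
b = 254 (b = 163 + 91 = 254)
k(j) = 312*j
(-46540 + k(b)) - r(479) = (-46540 + 312*254) - 479*(-427 + 479) = (-46540 + 79248) - 479*52 = 32708 - 1*24908 = 32708 - 24908 = 7800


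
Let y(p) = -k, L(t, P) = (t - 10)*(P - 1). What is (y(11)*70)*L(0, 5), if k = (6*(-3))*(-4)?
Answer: 201600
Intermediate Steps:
L(t, P) = (-1 + P)*(-10 + t) (L(t, P) = (-10 + t)*(-1 + P) = (-1 + P)*(-10 + t))
k = 72 (k = -18*(-4) = 72)
y(p) = -72 (y(p) = -1*72 = -72)
(y(11)*70)*L(0, 5) = (-72*70)*(10 - 1*0 - 10*5 + 5*0) = -5040*(10 + 0 - 50 + 0) = -5040*(-40) = 201600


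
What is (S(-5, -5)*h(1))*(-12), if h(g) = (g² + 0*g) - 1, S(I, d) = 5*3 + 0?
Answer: 0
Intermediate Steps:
S(I, d) = 15 (S(I, d) = 15 + 0 = 15)
h(g) = -1 + g² (h(g) = (g² + 0) - 1 = g² - 1 = -1 + g²)
(S(-5, -5)*h(1))*(-12) = (15*(-1 + 1²))*(-12) = (15*(-1 + 1))*(-12) = (15*0)*(-12) = 0*(-12) = 0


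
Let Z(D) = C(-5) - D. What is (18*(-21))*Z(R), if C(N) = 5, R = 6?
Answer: 378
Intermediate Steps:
Z(D) = 5 - D
(18*(-21))*Z(R) = (18*(-21))*(5 - 1*6) = -378*(5 - 6) = -378*(-1) = 378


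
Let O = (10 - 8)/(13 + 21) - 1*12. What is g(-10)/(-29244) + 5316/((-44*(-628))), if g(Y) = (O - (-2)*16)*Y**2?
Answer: 106286723/858574596 ≈ 0.12379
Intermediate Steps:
O = -203/17 (O = 2/34 - 12 = 2*(1/34) - 12 = 1/17 - 12 = -203/17 ≈ -11.941)
g(Y) = 341*Y**2/17 (g(Y) = (-203/17 - (-2)*16)*Y**2 = (-203/17 - 1*(-32))*Y**2 = (-203/17 + 32)*Y**2 = 341*Y**2/17)
g(-10)/(-29244) + 5316/((-44*(-628))) = ((341/17)*(-10)**2)/(-29244) + 5316/((-44*(-628))) = ((341/17)*100)*(-1/29244) + 5316/27632 = (34100/17)*(-1/29244) + 5316*(1/27632) = -8525/124287 + 1329/6908 = 106286723/858574596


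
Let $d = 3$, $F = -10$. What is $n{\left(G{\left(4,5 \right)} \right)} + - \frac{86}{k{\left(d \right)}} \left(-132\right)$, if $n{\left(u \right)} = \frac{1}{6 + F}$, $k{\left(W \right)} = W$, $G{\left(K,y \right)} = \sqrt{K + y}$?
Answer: $\frac{15135}{4} \approx 3783.8$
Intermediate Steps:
$n{\left(u \right)} = - \frac{1}{4}$ ($n{\left(u \right)} = \frac{1}{6 - 10} = \frac{1}{-4} = - \frac{1}{4}$)
$n{\left(G{\left(4,5 \right)} \right)} + - \frac{86}{k{\left(d \right)}} \left(-132\right) = - \frac{1}{4} + - \frac{86}{3} \left(-132\right) = - \frac{1}{4} + \left(-86\right) \frac{1}{3} \left(-132\right) = - \frac{1}{4} - -3784 = - \frac{1}{4} + 3784 = \frac{15135}{4}$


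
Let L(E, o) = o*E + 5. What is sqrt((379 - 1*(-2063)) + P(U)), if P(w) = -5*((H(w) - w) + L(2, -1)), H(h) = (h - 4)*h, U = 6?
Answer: sqrt(2397) ≈ 48.959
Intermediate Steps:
L(E, o) = 5 + E*o (L(E, o) = E*o + 5 = 5 + E*o)
H(h) = h*(-4 + h) (H(h) = (-4 + h)*h = h*(-4 + h))
P(w) = -15 + 5*w - 5*w*(-4 + w) (P(w) = -5*((w*(-4 + w) - w) + (5 + 2*(-1))) = -5*((-w + w*(-4 + w)) + (5 - 2)) = -5*((-w + w*(-4 + w)) + 3) = -5*(3 - w + w*(-4 + w)) = -15 + 5*w - 5*w*(-4 + w))
sqrt((379 - 1*(-2063)) + P(U)) = sqrt((379 - 1*(-2063)) + (-15 + 5*6 - 5*6*(-4 + 6))) = sqrt((379 + 2063) + (-15 + 30 - 5*6*2)) = sqrt(2442 + (-15 + 30 - 60)) = sqrt(2442 - 45) = sqrt(2397)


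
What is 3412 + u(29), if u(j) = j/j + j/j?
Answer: 3414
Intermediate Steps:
u(j) = 2 (u(j) = 1 + 1 = 2)
3412 + u(29) = 3412 + 2 = 3414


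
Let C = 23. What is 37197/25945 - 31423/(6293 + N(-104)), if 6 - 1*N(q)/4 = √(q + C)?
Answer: -146627337254/41414223673 - 1131228*I/39905785 ≈ -3.5405 - 0.028347*I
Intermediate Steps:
N(q) = 24 - 4*√(23 + q) (N(q) = 24 - 4*√(q + 23) = 24 - 4*√(23 + q))
37197/25945 - 31423/(6293 + N(-104)) = 37197/25945 - 31423/(6293 + (24 - 4*√(23 - 104))) = 37197*(1/25945) - 31423/(6293 + (24 - 36*I)) = 37197/25945 - 31423/(6293 + (24 - 36*I)) = 37197/25945 - 31423*(6317 + 36*I)/39905785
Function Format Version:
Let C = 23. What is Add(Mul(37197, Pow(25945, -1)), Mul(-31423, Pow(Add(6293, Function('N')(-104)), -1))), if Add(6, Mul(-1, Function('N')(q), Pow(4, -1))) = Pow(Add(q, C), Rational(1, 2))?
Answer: Add(Rational(-146627337254, 41414223673), Mul(Rational(-1131228, 39905785), I)) ≈ Add(-3.5405, Mul(-0.028347, I))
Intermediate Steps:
Function('N')(q) = Add(24, Mul(-4, Pow(Add(23, q), Rational(1, 2)))) (Function('N')(q) = Add(24, Mul(-4, Pow(Add(q, 23), Rational(1, 2)))) = Add(24, Mul(-4, Pow(Add(23, q), Rational(1, 2)))))
Add(Mul(37197, Pow(25945, -1)), Mul(-31423, Pow(Add(6293, Function('N')(-104)), -1))) = Add(Mul(37197, Pow(25945, -1)), Mul(-31423, Pow(Add(6293, Add(24, Mul(-4, Pow(Add(23, -104), Rational(1, 2))))), -1))) = Add(Mul(37197, Rational(1, 25945)), Mul(-31423, Pow(Add(6293, Add(24, Mul(-4, Pow(-81, Rational(1, 2))))), -1))) = Add(Rational(37197, 25945), Mul(-31423, Pow(Add(6293, Add(24, Mul(-4, Mul(9, I)))), -1))) = Add(Rational(37197, 25945), Mul(-31423, Pow(Add(6293, Add(24, Mul(-36, I))), -1))) = Add(Rational(37197, 25945), Mul(-31423, Pow(Add(6317, Mul(-36, I)), -1))) = Add(Rational(37197, 25945), Mul(-31423, Mul(Rational(1, 39905785), Add(6317, Mul(36, I))))) = Add(Rational(37197, 25945), Mul(Rational(-31423, 39905785), Add(6317, Mul(36, I))))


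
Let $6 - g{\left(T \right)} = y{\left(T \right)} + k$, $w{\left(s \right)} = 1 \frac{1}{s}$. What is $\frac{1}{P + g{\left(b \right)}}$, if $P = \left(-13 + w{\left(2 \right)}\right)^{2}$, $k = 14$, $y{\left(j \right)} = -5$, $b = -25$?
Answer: $\frac{4}{613} \approx 0.0065253$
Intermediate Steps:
$w{\left(s \right)} = \frac{1}{s}$
$P = \frac{625}{4}$ ($P = \left(-13 + \frac{1}{2}\right)^{2} = \left(- \frac{25}{2}\right)^{2} = \frac{625}{4} \approx 156.25$)
$g{\left(T \right)} = -3$ ($g{\left(T \right)} = 6 - \left(-5 + 14\right) = 6 - 9 = -3$)
$\frac{1}{P + g{\left(b \right)}} = \frac{1}{\frac{625}{4} - 3} = \frac{1}{\frac{613}{4}} = \frac{4}{613}$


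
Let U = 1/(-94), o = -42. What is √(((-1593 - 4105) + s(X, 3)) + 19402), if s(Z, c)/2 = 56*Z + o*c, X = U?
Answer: 2*√7428209/47 ≈ 115.98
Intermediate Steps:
U = -1/94 ≈ -0.010638
X = -1/94 ≈ -0.010638
s(Z, c) = -84*c + 112*Z (s(Z, c) = 2*(56*Z - 42*c) = 2*(-42*c + 56*Z) = -84*c + 112*Z)
√(((-1593 - 4105) + s(X, 3)) + 19402) = √(((-1593 - 4105) + (-84*3 + 112*(-1/94))) + 19402) = √((-5698 + (-252 - 56/47)) + 19402) = √((-5698 - 11900/47) + 19402) = √(-279706/47 + 19402) = √(632188/47) = 2*√7428209/47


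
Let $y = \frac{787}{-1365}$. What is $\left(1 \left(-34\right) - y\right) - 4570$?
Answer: $- \frac{6283673}{1365} \approx -4603.4$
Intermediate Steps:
$y = - \frac{787}{1365}$ ($y = 787 \left(- \frac{1}{1365}\right) = - \frac{787}{1365} \approx -0.57656$)
$\left(1 \left(-34\right) - y\right) - 4570 = \left(1 \left(-34\right) - - \frac{787}{1365}\right) - 4570 = \left(-34 + \frac{787}{1365}\right) - 4570 = - \frac{45623}{1365} - 4570 = - \frac{6283673}{1365}$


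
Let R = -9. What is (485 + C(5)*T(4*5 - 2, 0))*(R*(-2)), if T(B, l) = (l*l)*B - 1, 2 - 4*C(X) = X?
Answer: 17487/2 ≈ 8743.5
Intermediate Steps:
C(X) = ½ - X/4
T(B, l) = -1 + B*l² (T(B, l) = l²*B - 1 = B*l² - 1 = -1 + B*l²)
(485 + C(5)*T(4*5 - 2, 0))*(R*(-2)) = (485 + (½ - ¼*5)*(-1 + (4*5 - 2)*0²))*(-9*(-2)) = (485 + (½ - 5/4)*(-1 + (20 - 2)*0))*18 = (485 - 3*(-1 + 18*0)/4)*18 = (485 - 3*(-1 + 0)/4)*18 = (485 - ¾*(-1))*18 = (485 + ¾)*18 = (1943/4)*18 = 17487/2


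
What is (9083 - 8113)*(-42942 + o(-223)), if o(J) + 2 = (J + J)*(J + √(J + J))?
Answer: 54818580 - 432620*I*√446 ≈ 5.4819e+7 - 9.1364e+6*I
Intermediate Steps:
o(J) = -2 + 2*J*(J + √2*√J) (o(J) = -2 + (J + J)*(J + √(J + J)) = -2 + (2*J)*(J + √(2*J)) = -2 + (2*J)*(J + √2*√J) = -2 + 2*J*(J + √2*√J))
(9083 - 8113)*(-42942 + o(-223)) = (9083 - 8113)*(-42942 + (-2 + 2*(-223)² + 2*√2*(-223)^(3/2))) = 970*(-42942 + (-2 + 2*49729 + 2*√2*(-223*I*√223))) = 970*(-42942 + (-2 + 99458 - 446*I*√446)) = 970*(-42942 + (99456 - 446*I*√446)) = 970*(56514 - 446*I*√446) = 54818580 - 432620*I*√446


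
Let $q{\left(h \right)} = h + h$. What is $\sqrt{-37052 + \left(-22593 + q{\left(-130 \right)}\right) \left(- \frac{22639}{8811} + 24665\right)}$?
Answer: $\frac{10 i \sqrt{48620065387102}}{2937} \approx 23741.0 i$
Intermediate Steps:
$q{\left(h \right)} = 2 h$
$\sqrt{-37052 + \left(-22593 + q{\left(-130 \right)}\right) \left(- \frac{22639}{8811} + 24665\right)} = \sqrt{-37052 + \left(-22593 + 2 \left(-130\right)\right) \left(- \frac{22639}{8811} + 24665\right)} = \sqrt{-37052 + \left(-22593 - 260\right) \left(\left(-22639\right) \frac{1}{8811} + 24665\right)} = \sqrt{-37052 - 22853 \left(- \frac{22639}{8811} + 24665\right)} = \sqrt{-37052 - \frac{4965972348628}{8811}} = \sqrt{- \frac{4966298813800}{8811}} = \frac{10 i \sqrt{48620065387102}}{2937}$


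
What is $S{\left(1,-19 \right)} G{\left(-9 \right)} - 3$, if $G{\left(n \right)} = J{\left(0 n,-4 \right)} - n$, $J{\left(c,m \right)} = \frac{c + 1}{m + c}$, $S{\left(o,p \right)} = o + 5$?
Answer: $\frac{99}{2} \approx 49.5$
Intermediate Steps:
$S{\left(o,p \right)} = 5 + o$
$J{\left(c,m \right)} = \frac{1 + c}{c + m}$
$G{\left(n \right)} = - \frac{1}{4} - n$ ($G{\left(n \right)} = \frac{1 + 0 n}{0 n - 4} - n = \frac{1 + 0}{0 - 4} - n = \frac{1}{-4} \cdot 1 - n = \left(- \frac{1}{4}\right) 1 - n = - \frac{1}{4} - n$)
$S{\left(1,-19 \right)} G{\left(-9 \right)} - 3 = \left(5 + 1\right) \left(- \frac{1}{4} - -9\right) - 3 = 6 \left(- \frac{1}{4} + 9\right) - 3 = 6 \cdot \frac{35}{4} - 3 = \frac{105}{2} - 3 = \frac{99}{2}$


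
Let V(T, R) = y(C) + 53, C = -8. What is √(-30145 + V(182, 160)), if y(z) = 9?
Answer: I*√30083 ≈ 173.44*I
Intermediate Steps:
V(T, R) = 62 (V(T, R) = 9 + 53 = 62)
√(-30145 + V(182, 160)) = √(-30145 + 62) = √(-30083) = I*√30083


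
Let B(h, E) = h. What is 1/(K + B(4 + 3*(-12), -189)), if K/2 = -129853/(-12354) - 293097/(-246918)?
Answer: -36314583/312448480 ≈ -0.11623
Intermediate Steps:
K = 849618176/36314583 (K = 2*(-129853/(-12354) - 293097/(-246918)) = 2*(-129853*(-1/12354) - 293097*(-1/246918)) = 2*(129853/12354 + 13957/11758) = 2*(424809088/36314583) = 849618176/36314583 ≈ 23.396)
1/(K + B(4 + 3*(-12), -189)) = 1/(849618176/36314583 + (4 + 3*(-12))) = 1/(849618176/36314583 + (4 - 36)) = 1/(849618176/36314583 - 32) = 1/(-312448480/36314583) = -36314583/312448480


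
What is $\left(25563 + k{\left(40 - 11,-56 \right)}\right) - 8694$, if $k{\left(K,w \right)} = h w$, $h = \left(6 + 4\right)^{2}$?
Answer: $11269$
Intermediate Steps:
$h = 100$ ($h = 10^{2} = 100$)
$k{\left(K,w \right)} = 100 w$
$\left(25563 + k{\left(40 - 11,-56 \right)}\right) - 8694 = \left(25563 + 100 \left(-56\right)\right) - 8694 = \left(25563 - 5600\right) - 8694 = 19963 - 8694 = 11269$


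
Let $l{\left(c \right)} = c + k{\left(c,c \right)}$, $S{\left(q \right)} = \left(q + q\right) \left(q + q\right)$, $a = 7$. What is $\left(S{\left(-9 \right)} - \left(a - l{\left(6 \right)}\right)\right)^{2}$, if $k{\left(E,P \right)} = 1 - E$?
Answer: $101124$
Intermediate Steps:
$S{\left(q \right)} = 4 q^{2}$ ($S{\left(q \right)} = 2 q 2 q = 4 q^{2}$)
$l{\left(c \right)} = 1$ ($l{\left(c \right)} = c - \left(-1 + c\right) = 1$)
$\left(S{\left(-9 \right)} - \left(a - l{\left(6 \right)}\right)\right)^{2} = \left(4 \left(-9\right)^{2} + \left(1 - 7\right)\right)^{2} = \left(4 \cdot 81 + \left(1 - 7\right)\right)^{2} = \left(324 - 6\right)^{2} = 318^{2} = 101124$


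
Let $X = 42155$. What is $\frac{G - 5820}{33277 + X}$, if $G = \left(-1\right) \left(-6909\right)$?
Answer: $\frac{363}{25144} \approx 0.014437$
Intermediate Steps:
$G = 6909$
$\frac{G - 5820}{33277 + X} = \frac{6909 - 5820}{33277 + 42155} = \frac{1089}{75432} = 1089 \cdot \frac{1}{75432} = \frac{363}{25144}$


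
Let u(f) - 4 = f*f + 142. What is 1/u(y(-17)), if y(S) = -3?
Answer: 1/155 ≈ 0.0064516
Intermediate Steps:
u(f) = 146 + f² (u(f) = 4 + (f*f + 142) = 4 + (f² + 142) = 4 + (142 + f²) = 146 + f²)
1/u(y(-17)) = 1/(146 + (-3)²) = 1/(146 + 9) = 1/155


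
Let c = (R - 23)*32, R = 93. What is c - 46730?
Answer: -44490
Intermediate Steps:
c = 2240 (c = (93 - 23)*32 = 70*32 = 2240)
c - 46730 = 2240 - 46730 = -44490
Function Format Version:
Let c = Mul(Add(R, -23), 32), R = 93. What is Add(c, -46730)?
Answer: -44490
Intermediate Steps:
c = 2240 (c = Mul(Add(93, -23), 32) = Mul(70, 32) = 2240)
Add(c, -46730) = Add(2240, -46730) = -44490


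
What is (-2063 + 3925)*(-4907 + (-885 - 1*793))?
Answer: -12261270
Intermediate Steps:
(-2063 + 3925)*(-4907 + (-885 - 1*793)) = 1862*(-4907 + (-885 - 793)) = 1862*(-4907 - 1678) = 1862*(-6585) = -12261270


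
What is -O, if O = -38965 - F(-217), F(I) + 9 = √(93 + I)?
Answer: 38956 + 2*I*√31 ≈ 38956.0 + 11.136*I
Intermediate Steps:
F(I) = -9 + √(93 + I)
O = -38956 - 2*I*√31 (O = -38965 - (-9 + √(93 - 217)) = -38965 - (-9 + √(-124)) = -38965 - (-9 + 2*I*√31) = -38965 + (9 - 2*I*√31) = -38956 - 2*I*√31 ≈ -38956.0 - 11.136*I)
-O = -(-38956 - 2*I*√31) = 38956 + 2*I*√31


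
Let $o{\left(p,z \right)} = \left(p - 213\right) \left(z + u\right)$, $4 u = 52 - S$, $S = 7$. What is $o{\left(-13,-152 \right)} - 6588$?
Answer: $\frac{50443}{2} \approx 25222.0$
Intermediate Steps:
$u = \frac{45}{4}$ ($u = \frac{52 - 7}{4} = \frac{1}{4} \cdot 45 = \frac{45}{4} \approx 11.25$)
$o{\left(p,z \right)} = \left(-213 + p\right) \left(\frac{45}{4} + z\right)$ ($o{\left(p,z \right)} = \left(p - 213\right) \left(z + \frac{45}{4}\right) = \left(-213 + p\right) \left(\frac{45}{4} + z\right)$)
$o{\left(-13,-152 \right)} - 6588 = \left(- \frac{9585}{4} - -32376 + \frac{45}{4} \left(-13\right) - -1976\right) - 6588 = \left(- \frac{9585}{4} + 32376 - \frac{585}{4} + 1976\right) - 6588 = \frac{63619}{2} - 6588 = \frac{50443}{2}$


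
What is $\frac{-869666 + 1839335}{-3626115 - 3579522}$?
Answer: $- \frac{323223}{2401879} \approx -0.13457$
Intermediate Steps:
$\frac{-869666 + 1839335}{-3626115 - 3579522} = \frac{969669}{-7205637} = 969669 \left(- \frac{1}{7205637}\right) = - \frac{323223}{2401879}$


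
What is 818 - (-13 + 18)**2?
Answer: 793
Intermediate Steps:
818 - (-13 + 18)**2 = 818 - 1*5**2 = 818 - 1*25 = 818 - 25 = 793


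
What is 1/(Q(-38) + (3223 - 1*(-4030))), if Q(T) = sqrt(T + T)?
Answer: 7253/52606085 - 2*I*sqrt(19)/52606085 ≈ 0.00013787 - 1.6572e-7*I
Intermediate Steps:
Q(T) = sqrt(2)*sqrt(T) (Q(T) = sqrt(2*T) = sqrt(2)*sqrt(T))
1/(Q(-38) + (3223 - 1*(-4030))) = 1/(sqrt(2)*sqrt(-38) + (3223 - 1*(-4030))) = 1/(sqrt(2)*(I*sqrt(38)) + (3223 + 4030)) = 1/(2*I*sqrt(19) + 7253) = 1/(7253 + 2*I*sqrt(19))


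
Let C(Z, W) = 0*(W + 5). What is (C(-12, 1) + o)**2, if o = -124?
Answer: 15376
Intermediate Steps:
C(Z, W) = 0 (C(Z, W) = 0*(5 + W) = 0)
(C(-12, 1) + o)**2 = (0 - 124)**2 = (-124)**2 = 15376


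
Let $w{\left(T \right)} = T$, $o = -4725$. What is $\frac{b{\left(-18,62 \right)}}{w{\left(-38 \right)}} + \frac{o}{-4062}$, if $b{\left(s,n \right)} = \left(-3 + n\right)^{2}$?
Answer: $- \frac{1163356}{12863} \approx -90.442$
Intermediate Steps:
$\frac{b{\left(-18,62 \right)}}{w{\left(-38 \right)}} + \frac{o}{-4062} = \frac{\left(-3 + 62\right)^{2}}{-38} - \frac{4725}{-4062} = 59^{2} \left(- \frac{1}{38}\right) - - \frac{1575}{1354} = 3481 \left(- \frac{1}{38}\right) + \frac{1575}{1354} = - \frac{3481}{38} + \frac{1575}{1354} = - \frac{1163356}{12863}$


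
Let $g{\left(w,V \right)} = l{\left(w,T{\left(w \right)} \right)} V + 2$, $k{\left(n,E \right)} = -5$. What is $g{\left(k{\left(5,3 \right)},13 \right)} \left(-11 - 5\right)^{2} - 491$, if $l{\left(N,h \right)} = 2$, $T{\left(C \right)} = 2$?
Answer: $6677$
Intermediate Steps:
$g{\left(w,V \right)} = 2 + 2 V$ ($g{\left(w,V \right)} = 2 V + 2 = 2 + 2 V$)
$g{\left(k{\left(5,3 \right)},13 \right)} \left(-11 - 5\right)^{2} - 491 = \left(2 + 2 \cdot 13\right) \left(-11 - 5\right)^{2} - 491 = \left(2 + 26\right) \left(-16\right)^{2} - 491 = 28 \cdot 256 - 491 = 7168 - 491 = 6677$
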